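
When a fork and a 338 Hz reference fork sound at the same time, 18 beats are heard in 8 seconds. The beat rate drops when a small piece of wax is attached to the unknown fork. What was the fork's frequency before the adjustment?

340.25 Hz

Beat frequency = 18/8 = 2.25 Hz.
|f − 338| = 2.25, so the fork was at either 335.75 Hz or 340.25 Hz.
Loading a fork with wax lowers its frequency; the adjustment lowers the fork's frequency.
The beat rate fell, so the adjustment moved the fork toward 338 Hz — it must have started above the reference.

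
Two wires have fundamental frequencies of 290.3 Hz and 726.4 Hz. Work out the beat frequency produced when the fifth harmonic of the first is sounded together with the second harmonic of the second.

Fifth harmonic of the first: 5·290.3 = 1451.5 Hz.
Second harmonic of the second: 2·726.4 = 1452.8 Hz.
f_beat = |1451.5 − 1452.8| = 1.3 Hz.

1.3 Hz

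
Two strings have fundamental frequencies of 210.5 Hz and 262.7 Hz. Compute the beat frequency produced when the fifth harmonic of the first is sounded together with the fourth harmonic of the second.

Fifth harmonic of the first: 5·210.5 = 1052.5 Hz.
Fourth harmonic of the second: 4·262.7 = 1050.8 Hz.
f_beat = |1052.5 − 1050.8| = 1.7 Hz.

1.7 Hz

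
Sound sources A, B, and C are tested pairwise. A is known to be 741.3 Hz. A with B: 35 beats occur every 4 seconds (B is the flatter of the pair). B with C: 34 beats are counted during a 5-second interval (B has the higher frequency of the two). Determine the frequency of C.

725.75 Hz

A–B: Beat frequency = 35/4 = 8.75 Hz.
B is below A, so f_B = 741.3 − 8.75 = 732.55 Hz.
B–C: Beat frequency = 34/5 = 6.8 Hz.
C is below B, so f_C = 732.55 − 6.8 = 725.75 Hz.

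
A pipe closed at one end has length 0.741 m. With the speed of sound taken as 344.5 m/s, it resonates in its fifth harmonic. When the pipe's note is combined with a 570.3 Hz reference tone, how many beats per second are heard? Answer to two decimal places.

10.84 Hz

Closed pipe (odd harmonics): f_n = n·v/(4L) = 5·344.5/(4·0.741) = 581.1404 Hz.
f_beat = |581.1404 − 570.3| = 10.84 Hz.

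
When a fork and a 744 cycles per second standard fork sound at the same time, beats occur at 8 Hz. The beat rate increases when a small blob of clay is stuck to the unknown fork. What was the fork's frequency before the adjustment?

736 Hz

|f − 744| = 8, so the fork was at either 736 Hz or 752 Hz.
Adding mass to a fork lowers its frequency; the adjustment lowers the fork's frequency.
The beat rate rose, so the adjustment moved the fork further from 744 Hz — it was already below the reference.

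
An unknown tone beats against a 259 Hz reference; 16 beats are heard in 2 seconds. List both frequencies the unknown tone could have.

251 Hz or 267 Hz

Beat frequency = 16/2 = 8 Hz.
|f − 259| = 8, so f = 259 ± 8.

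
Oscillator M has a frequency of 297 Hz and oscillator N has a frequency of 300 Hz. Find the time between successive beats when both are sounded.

f_beat = |297 − 300| = 3 Hz.
Beat period T = 1 / f_beat = 1 / 3 s.

0.333 s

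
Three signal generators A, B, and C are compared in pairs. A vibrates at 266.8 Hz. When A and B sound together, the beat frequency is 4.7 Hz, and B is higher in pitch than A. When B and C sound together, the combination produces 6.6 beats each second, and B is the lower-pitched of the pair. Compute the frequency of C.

B is above A, so f_B = 266.8 + 4.7 = 271.5 Hz.
C is above B, so f_C = 271.5 + 6.6 = 278.1 Hz.

278.1 Hz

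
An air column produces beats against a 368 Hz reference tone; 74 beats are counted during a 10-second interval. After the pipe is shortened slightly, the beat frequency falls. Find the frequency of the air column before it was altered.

Beat frequency = 74/10 = 7.4 Hz.
|f − 368| = 7.4, so the air column was at either 360.6 Hz or 375.4 Hz.
A shorter pipe has a higher fundamental; the adjustment raises the air column's frequency.
The beat rate fell, so the adjustment moved the air column toward 368 Hz — it must have started below the reference.

360.6 Hz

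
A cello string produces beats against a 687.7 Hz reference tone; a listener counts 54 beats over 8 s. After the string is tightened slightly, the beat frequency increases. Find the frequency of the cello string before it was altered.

Beat frequency = 54/8 = 6.75 Hz.
|f − 687.7| = 6.75, so the cello string was at either 680.95 Hz or 694.45 Hz.
Increasing tension raises a string's frequency; the adjustment raises the cello string's frequency.
The beat rate rose, so the adjustment moved the cello string further from 687.7 Hz — it was already above the reference.

694.45 Hz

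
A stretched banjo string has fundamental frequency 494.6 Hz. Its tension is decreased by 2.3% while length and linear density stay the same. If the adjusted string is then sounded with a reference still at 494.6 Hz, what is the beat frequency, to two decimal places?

For a string, f ∝ √T, so the new frequency is 494.6·√0.977 = 488.8790 Hz.
f_beat = |488.8790 − 494.6| = 5.72 Hz.

5.72 Hz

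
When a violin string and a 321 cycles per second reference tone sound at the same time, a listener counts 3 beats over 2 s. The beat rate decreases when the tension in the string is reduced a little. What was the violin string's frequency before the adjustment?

Beat frequency = 3/2 = 1.5 Hz.
|f − 321| = 1.5, so the violin string was at either 319.5 Hz or 322.5 Hz.
Lower tension means lower frequency; the adjustment lowers the violin string's frequency.
The beat rate fell, so the adjustment moved the violin string toward 321 Hz — it must have started above the reference.

322.5 Hz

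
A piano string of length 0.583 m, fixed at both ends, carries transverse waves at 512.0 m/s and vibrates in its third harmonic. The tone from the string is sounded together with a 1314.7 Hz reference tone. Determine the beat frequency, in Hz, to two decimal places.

For a string fixed at both ends, f_n = n·v/(2L) = 3·512.0/(2·0.583) = 1317.3242 Hz.
f_beat = |1317.3242 − 1314.7| = 2.62 Hz.

2.62 Hz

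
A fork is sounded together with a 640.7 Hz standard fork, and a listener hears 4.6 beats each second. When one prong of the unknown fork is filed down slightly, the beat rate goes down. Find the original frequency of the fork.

|f − 640.7| = 4.6, so the fork was at either 636.1 Hz or 645.3 Hz.
Filing a prong removes mass and raises the fork's frequency; the adjustment raises the fork's frequency.
The beat rate fell, so the adjustment moved the fork toward 640.7 Hz — it must have started below the reference.

636.1 Hz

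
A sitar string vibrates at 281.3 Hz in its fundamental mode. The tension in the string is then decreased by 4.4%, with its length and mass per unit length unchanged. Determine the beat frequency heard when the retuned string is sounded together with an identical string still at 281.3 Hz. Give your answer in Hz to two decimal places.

For a string, f ∝ √T, so the new frequency is 281.3·√0.956 = 275.0418 Hz.
f_beat = |275.0418 − 281.3| = 6.26 Hz.

6.26 Hz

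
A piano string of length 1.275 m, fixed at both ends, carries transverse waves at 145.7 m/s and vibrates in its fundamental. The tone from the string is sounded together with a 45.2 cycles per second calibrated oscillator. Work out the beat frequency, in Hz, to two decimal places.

11.94 Hz

For a string fixed at both ends, f_n = n·v/(2L) = 1·145.7/(2·1.275) = 57.1373 Hz.
f_beat = |57.1373 − 45.2| = 11.94 Hz.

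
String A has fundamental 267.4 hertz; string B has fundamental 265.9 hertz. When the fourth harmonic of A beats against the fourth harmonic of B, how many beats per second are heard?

6.0 Hz

Fourth harmonic of the first: 4·267.4 = 1069.6 Hz.
Fourth harmonic of the second: 4·265.9 = 1063.6 Hz.
f_beat = |1069.6 − 1063.6| = 6.0 Hz.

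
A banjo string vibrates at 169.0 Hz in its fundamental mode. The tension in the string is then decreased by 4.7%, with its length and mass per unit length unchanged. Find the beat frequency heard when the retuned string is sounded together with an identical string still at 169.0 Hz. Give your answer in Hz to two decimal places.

For a string, f ∝ √T, so the new frequency is 169.0·√0.953 = 164.9807 Hz.
f_beat = |164.9807 − 169.0| = 4.02 Hz.

4.02 Hz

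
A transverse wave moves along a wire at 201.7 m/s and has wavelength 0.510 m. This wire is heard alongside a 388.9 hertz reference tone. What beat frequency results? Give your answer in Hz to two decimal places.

6.59 Hz

Source frequency f = v/λ = 201.7/0.510 = 395.4902 Hz.
f_beat = |395.4902 − 388.9| = 6.59 Hz.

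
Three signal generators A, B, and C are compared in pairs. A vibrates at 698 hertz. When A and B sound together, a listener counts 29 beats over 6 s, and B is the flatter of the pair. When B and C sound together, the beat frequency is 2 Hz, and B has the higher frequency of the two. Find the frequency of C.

A–B: Beat frequency = 29/6 = 4.8333 Hz.
B is below A, so f_B = 698 − 4.8333 = 693.1667 Hz.
C is below B, so f_C = 693.1667 − 2 = 691.1667 Hz.

691.1667 Hz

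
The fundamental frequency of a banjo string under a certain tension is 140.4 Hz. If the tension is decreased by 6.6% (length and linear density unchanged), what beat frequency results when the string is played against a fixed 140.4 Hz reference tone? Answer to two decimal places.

4.71 Hz

For a string, f ∝ √T, so the new frequency is 140.4·√0.934 = 135.6877 Hz.
f_beat = |135.6877 − 140.4| = 4.71 Hz.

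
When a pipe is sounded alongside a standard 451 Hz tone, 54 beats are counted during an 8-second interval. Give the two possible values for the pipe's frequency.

444.25 Hz or 457.75 Hz

Beat frequency = 54/8 = 6.75 Hz.
|f − 451| = 6.75, so f = 451 ± 6.75.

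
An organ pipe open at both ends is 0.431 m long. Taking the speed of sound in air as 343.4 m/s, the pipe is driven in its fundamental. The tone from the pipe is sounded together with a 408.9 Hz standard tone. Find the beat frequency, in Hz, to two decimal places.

10.52 Hz

Open pipe: f_n = n·v/(2L) = 1·343.4/(2·0.431) = 398.3759 Hz.
f_beat = |398.3759 − 408.9| = 10.52 Hz.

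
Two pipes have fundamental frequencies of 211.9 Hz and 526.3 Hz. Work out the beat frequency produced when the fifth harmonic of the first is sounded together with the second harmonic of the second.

Fifth harmonic of the first: 5·211.9 = 1059.5 Hz.
Second harmonic of the second: 2·526.3 = 1052.6 Hz.
f_beat = |1059.5 − 1052.6| = 6.9 Hz.

6.9 Hz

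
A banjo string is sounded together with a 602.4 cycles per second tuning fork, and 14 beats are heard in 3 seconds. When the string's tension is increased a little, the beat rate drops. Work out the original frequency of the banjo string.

597.7333 Hz

Beat frequency = 14/3 = 4.6667 Hz.
|f − 602.4| = 4.6667, so the banjo string was at either 597.7333 Hz or 607.0667 Hz.
Higher tension means higher frequency; the adjustment raises the banjo string's frequency.
The beat rate fell, so the adjustment moved the banjo string toward 602.4 Hz — it must have started below the reference.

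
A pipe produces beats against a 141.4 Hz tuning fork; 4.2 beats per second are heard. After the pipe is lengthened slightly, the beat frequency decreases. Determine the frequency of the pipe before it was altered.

145.6 Hz

|f − 141.4| = 4.2, so the pipe was at either 137.2 Hz or 145.6 Hz.
A longer pipe has a lower fundamental; the adjustment lowers the pipe's frequency.
The beat rate fell, so the adjustment moved the pipe toward 141.4 Hz — it must have started above the reference.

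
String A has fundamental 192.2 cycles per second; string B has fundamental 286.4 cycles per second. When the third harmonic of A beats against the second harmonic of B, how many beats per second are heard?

Third harmonic of the first: 3·192.2 = 576.6 Hz.
Second harmonic of the second: 2·286.4 = 572.8 Hz.
f_beat = |576.6 − 572.8| = 3.8 Hz.

3.8 Hz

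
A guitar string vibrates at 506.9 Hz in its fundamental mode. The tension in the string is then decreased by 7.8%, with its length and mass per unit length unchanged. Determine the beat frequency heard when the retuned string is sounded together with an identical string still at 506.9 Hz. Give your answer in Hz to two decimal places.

For a string, f ∝ √T, so the new frequency is 506.9·√0.922 = 486.7296 Hz.
f_beat = |486.7296 − 506.9| = 20.17 Hz.

20.17 Hz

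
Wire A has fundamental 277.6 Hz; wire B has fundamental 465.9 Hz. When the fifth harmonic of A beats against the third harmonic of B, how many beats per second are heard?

9.7 Hz

Fifth harmonic of the first: 5·277.6 = 1388.0 Hz.
Third harmonic of the second: 3·465.9 = 1397.7 Hz.
f_beat = |1388.0 − 1397.7| = 9.7 Hz.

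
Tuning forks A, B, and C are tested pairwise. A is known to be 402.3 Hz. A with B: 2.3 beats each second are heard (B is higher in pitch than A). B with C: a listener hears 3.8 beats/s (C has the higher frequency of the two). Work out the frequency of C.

408.4 Hz

B is above A, so f_B = 402.3 + 2.3 = 404.6 Hz.
C is above B, so f_C = 404.6 + 3.8 = 408.4 Hz.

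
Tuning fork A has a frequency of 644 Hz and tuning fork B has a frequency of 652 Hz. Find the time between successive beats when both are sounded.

f_beat = |644 − 652| = 8 Hz.
Beat period T = 1 / f_beat = 1 / 8 s.

0.125 s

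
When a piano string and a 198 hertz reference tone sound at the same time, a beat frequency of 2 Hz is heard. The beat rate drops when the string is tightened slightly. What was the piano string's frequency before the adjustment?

196 Hz

|f − 198| = 2, so the piano string was at either 196 Hz or 200 Hz.
Increasing tension raises a string's frequency; the adjustment raises the piano string's frequency.
The beat rate fell, so the adjustment moved the piano string toward 198 Hz — it must have started below the reference.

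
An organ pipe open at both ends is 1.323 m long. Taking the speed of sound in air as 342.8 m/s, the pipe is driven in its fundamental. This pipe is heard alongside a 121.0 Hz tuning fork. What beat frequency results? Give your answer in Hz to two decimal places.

Open pipe: f_n = n·v/(2L) = 1·342.8/(2·1.323) = 129.5540 Hz.
f_beat = |129.5540 − 121.0| = 8.55 Hz.

8.55 Hz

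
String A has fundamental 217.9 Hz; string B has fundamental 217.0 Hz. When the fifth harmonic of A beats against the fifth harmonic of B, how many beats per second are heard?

4.5 Hz

Fifth harmonic of the first: 5·217.9 = 1089.5 Hz.
Fifth harmonic of the second: 5·217.0 = 1085.0 Hz.
f_beat = |1089.5 − 1085.0| = 4.5 Hz.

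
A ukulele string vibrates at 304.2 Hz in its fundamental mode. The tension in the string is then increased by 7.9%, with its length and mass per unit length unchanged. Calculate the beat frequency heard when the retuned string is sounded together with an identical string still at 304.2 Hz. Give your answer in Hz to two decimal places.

For a string, f ∝ √T, so the new frequency is 304.2·√1.079 = 315.9875 Hz.
f_beat = |315.9875 − 304.2| = 11.79 Hz.

11.79 Hz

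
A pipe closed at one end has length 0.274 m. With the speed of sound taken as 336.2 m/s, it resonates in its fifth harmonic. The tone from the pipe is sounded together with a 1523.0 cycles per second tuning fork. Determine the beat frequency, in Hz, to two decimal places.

10.76 Hz

Closed pipe (odd harmonics): f_n = n·v/(4L) = 5·336.2/(4·0.274) = 1533.7591 Hz.
f_beat = |1533.7591 − 1523.0| = 10.76 Hz.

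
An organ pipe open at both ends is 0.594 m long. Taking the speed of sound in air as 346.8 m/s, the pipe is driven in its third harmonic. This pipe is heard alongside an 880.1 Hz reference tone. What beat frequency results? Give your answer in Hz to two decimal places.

Open pipe: f_n = n·v/(2L) = 3·346.8/(2·0.594) = 875.7576 Hz.
f_beat = |875.7576 − 880.1| = 4.34 Hz.

4.34 Hz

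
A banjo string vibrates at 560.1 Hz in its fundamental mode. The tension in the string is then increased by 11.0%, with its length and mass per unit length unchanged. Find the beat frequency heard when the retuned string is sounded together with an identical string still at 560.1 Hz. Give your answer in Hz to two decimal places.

For a string, f ∝ √T, so the new frequency is 560.1·√1.110 = 590.1020 Hz.
f_beat = |590.1020 − 560.1| = 30.00 Hz.

30.00 Hz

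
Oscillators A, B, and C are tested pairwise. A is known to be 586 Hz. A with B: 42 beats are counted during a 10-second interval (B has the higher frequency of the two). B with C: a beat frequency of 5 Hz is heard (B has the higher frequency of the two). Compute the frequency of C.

A–B: Beat frequency = 42/10 = 4.2 Hz.
B is above A, so f_B = 586 + 4.2 = 590.2 Hz.
C is below B, so f_C = 590.2 − 5 = 585.2 Hz.

585.2 Hz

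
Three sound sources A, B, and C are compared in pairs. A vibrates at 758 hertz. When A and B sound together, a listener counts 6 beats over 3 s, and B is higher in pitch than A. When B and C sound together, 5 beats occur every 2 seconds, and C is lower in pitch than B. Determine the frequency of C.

757.5 Hz

A–B: Beat frequency = 6/3 = 2 Hz.
B is above A, so f_B = 758 + 2 = 760 Hz.
B–C: Beat frequency = 5/2 = 2.5 Hz.
C is below B, so f_C = 760 − 2.5 = 757.5 Hz.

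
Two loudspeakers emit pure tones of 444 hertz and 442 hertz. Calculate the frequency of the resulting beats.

2 Hz

Beats arise from superposition of two nearby frequencies; the beat rate is |f₁ − f₂|.
|444 − 442| = 2 Hz.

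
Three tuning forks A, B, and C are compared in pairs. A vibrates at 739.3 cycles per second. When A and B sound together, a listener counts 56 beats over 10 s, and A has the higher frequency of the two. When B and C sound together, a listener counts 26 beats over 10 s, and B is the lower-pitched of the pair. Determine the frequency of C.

A–B: Beat frequency = 56/10 = 5.6 Hz.
B is below A, so f_B = 739.3 − 5.6 = 733.7 Hz.
B–C: Beat frequency = 26/10 = 2.6 Hz.
C is above B, so f_C = 733.7 + 2.6 = 736.3 Hz.

736.3 Hz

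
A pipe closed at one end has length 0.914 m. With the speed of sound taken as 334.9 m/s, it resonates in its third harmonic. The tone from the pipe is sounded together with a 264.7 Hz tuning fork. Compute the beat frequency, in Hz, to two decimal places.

Closed pipe (odd harmonics): f_n = n·v/(4L) = 3·334.9/(4·0.914) = 274.8085 Hz.
f_beat = |274.8085 − 264.7| = 10.11 Hz.

10.11 Hz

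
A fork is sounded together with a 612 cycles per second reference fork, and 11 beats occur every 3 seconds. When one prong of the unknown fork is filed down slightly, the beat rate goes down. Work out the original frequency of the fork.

608.3333 Hz

Beat frequency = 11/3 = 3.6667 Hz.
|f − 612| = 3.6667, so the fork was at either 608.3333 Hz or 615.6667 Hz.
Filing a prong removes mass and raises the fork's frequency; the adjustment raises the fork's frequency.
The beat rate fell, so the adjustment moved the fork toward 612 Hz — it must have started below the reference.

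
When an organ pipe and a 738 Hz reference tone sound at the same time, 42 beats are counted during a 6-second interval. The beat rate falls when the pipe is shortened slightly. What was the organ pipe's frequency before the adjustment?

Beat frequency = 42/6 = 7 Hz.
|f − 738| = 7, so the organ pipe was at either 731 Hz or 745 Hz.
A shorter pipe has a higher fundamental; the adjustment raises the organ pipe's frequency.
The beat rate fell, so the adjustment moved the organ pipe toward 738 Hz — it must have started below the reference.

731 Hz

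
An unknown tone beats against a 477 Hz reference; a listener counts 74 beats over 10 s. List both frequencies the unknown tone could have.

Beat frequency = 74/10 = 7.4 Hz.
|f − 477| = 7.4, so f = 477 ± 7.4.

469.6 Hz or 484.4 Hz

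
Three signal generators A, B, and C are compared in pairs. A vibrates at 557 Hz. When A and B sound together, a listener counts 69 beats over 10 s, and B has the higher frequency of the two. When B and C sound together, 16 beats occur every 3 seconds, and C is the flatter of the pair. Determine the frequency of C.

A–B: Beat frequency = 69/10 = 6.9 Hz.
B is above A, so f_B = 557 + 6.9 = 563.9 Hz.
B–C: Beat frequency = 16/3 = 5.3333 Hz.
C is below B, so f_C = 563.9 − 5.3333 = 558.5667 Hz.

558.5667 Hz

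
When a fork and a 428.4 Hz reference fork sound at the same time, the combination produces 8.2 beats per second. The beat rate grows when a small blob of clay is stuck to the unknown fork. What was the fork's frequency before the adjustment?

|f − 428.4| = 8.2, so the fork was at either 420.2 Hz or 436.6 Hz.
Adding mass to a fork lowers its frequency; the adjustment lowers the fork's frequency.
The beat rate rose, so the adjustment moved the fork further from 428.4 Hz — it was already below the reference.

420.2 Hz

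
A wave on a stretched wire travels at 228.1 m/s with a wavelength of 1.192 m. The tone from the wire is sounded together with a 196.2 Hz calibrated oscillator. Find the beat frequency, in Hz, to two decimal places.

4.84 Hz

Source frequency f = v/λ = 228.1/1.192 = 191.3591 Hz.
f_beat = |191.3591 − 196.2| = 4.84 Hz.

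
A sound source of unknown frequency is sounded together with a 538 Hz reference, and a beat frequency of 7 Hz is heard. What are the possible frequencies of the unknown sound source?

|f − 538| = 7, so f = 538 ± 7.

531 Hz or 545 Hz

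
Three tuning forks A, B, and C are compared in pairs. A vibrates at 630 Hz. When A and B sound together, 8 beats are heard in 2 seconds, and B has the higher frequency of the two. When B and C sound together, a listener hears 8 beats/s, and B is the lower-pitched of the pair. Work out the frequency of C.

A–B: Beat frequency = 8/2 = 4 Hz.
B is above A, so f_B = 630 + 4 = 634 Hz.
C is above B, so f_C = 634 + 8 = 642 Hz.

642 Hz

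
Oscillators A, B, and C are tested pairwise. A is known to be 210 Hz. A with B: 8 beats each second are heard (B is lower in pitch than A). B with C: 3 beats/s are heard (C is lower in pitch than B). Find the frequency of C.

199 Hz

B is below A, so f_B = 210 − 8 = 202 Hz.
C is below B, so f_C = 202 − 3 = 199 Hz.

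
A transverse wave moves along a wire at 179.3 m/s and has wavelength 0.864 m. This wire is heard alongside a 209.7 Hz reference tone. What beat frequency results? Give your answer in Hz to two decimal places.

2.18 Hz

Source frequency f = v/λ = 179.3/0.864 = 207.5231 Hz.
f_beat = |207.5231 − 209.7| = 2.18 Hz.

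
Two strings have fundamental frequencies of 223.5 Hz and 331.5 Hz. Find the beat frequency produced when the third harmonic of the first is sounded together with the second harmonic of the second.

7.5 Hz

Third harmonic of the first: 3·223.5 = 670.5 Hz.
Second harmonic of the second: 2·331.5 = 663.0 Hz.
f_beat = |670.5 − 663.0| = 7.5 Hz.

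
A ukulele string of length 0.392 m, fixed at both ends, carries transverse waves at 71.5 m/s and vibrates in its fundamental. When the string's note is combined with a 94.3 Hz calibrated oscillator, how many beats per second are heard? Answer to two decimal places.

For a string fixed at both ends, f_n = n·v/(2L) = 1·71.5/(2·0.392) = 91.1990 Hz.
f_beat = |91.1990 − 94.3| = 3.10 Hz.

3.10 Hz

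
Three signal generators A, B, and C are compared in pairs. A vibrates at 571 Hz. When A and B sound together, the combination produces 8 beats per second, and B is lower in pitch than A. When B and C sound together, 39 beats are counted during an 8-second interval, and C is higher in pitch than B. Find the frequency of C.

567.875 Hz

B is below A, so f_B = 571 − 8 = 563 Hz.
B–C: Beat frequency = 39/8 = 4.875 Hz.
C is above B, so f_C = 563 + 4.875 = 567.875 Hz.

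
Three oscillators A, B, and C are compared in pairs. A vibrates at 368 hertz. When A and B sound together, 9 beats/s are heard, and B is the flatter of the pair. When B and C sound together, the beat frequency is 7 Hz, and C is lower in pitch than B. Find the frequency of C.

B is below A, so f_B = 368 − 9 = 359 Hz.
C is below B, so f_C = 359 − 7 = 352 Hz.

352 Hz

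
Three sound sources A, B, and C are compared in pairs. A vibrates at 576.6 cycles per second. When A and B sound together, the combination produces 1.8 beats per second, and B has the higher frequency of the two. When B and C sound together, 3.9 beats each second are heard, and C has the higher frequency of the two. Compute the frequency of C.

582.3 Hz

B is above A, so f_B = 576.6 + 1.8 = 578.4 Hz.
C is above B, so f_C = 578.4 + 3.9 = 582.3 Hz.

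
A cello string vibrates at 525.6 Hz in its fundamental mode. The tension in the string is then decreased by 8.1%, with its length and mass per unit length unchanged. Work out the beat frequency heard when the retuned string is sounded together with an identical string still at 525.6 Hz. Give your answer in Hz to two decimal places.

21.74 Hz

For a string, f ∝ √T, so the new frequency is 525.6·√0.919 = 503.8637 Hz.
f_beat = |503.8637 − 525.6| = 21.74 Hz.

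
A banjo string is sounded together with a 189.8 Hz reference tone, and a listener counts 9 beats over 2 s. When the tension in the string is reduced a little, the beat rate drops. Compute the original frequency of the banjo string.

Beat frequency = 9/2 = 4.5 Hz.
|f − 189.8| = 4.5, so the banjo string was at either 185.3 Hz or 194.3 Hz.
Lower tension means lower frequency; the adjustment lowers the banjo string's frequency.
The beat rate fell, so the adjustment moved the banjo string toward 189.8 Hz — it must have started above the reference.

194.3 Hz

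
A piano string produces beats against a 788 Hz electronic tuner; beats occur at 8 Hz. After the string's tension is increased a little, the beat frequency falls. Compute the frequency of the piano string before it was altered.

|f − 788| = 8, so the piano string was at either 780 Hz or 796 Hz.
Higher tension means higher frequency; the adjustment raises the piano string's frequency.
The beat rate fell, so the adjustment moved the piano string toward 788 Hz — it must have started below the reference.

780 Hz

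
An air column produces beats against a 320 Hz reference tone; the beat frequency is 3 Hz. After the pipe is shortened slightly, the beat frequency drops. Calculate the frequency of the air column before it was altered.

317 Hz

|f − 320| = 3, so the air column was at either 317 Hz or 323 Hz.
A shorter pipe has a higher fundamental; the adjustment raises the air column's frequency.
The beat rate fell, so the adjustment moved the air column toward 320 Hz — it must have started below the reference.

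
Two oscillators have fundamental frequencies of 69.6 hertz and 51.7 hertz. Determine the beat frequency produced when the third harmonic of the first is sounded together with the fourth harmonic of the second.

2.0 Hz

Third harmonic of the first: 3·69.6 = 208.8 Hz.
Fourth harmonic of the second: 4·51.7 = 206.8 Hz.
f_beat = |208.8 − 206.8| = 2.0 Hz.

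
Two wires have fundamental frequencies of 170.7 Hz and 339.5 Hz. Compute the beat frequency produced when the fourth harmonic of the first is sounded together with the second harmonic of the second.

Fourth harmonic of the first: 4·170.7 = 682.8 Hz.
Second harmonic of the second: 2·339.5 = 679.0 Hz.
f_beat = |682.8 − 679.0| = 3.8 Hz.

3.8 Hz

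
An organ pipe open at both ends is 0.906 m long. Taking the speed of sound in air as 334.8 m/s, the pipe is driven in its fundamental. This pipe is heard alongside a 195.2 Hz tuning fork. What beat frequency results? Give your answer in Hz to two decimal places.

10.43 Hz

Open pipe: f_n = n·v/(2L) = 1·334.8/(2·0.906) = 184.7682 Hz.
f_beat = |184.7682 − 195.2| = 10.43 Hz.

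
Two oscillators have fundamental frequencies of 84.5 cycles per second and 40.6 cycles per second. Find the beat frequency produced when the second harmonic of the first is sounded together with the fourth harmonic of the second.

Second harmonic of the first: 2·84.5 = 169.0 Hz.
Fourth harmonic of the second: 4·40.6 = 162.4 Hz.
f_beat = |169.0 − 162.4| = 6.6 Hz.

6.6 Hz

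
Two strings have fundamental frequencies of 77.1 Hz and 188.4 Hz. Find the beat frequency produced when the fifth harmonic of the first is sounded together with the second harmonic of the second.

8.7 Hz

Fifth harmonic of the first: 5·77.1 = 385.5 Hz.
Second harmonic of the second: 2·188.4 = 376.8 Hz.
f_beat = |385.5 − 376.8| = 8.7 Hz.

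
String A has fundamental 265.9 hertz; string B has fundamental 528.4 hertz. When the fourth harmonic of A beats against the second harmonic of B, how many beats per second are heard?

6.8 Hz

Fourth harmonic of the first: 4·265.9 = 1063.6 Hz.
Second harmonic of the second: 2·528.4 = 1056.8 Hz.
f_beat = |1063.6 − 1056.8| = 6.8 Hz.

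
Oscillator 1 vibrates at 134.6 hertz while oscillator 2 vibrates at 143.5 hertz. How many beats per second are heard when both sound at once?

8.9 Hz

The beat frequency equals the magnitude of the frequency difference.
|134.6 − 143.5| = 8.9 Hz.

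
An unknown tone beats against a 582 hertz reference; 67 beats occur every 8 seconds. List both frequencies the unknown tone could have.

Beat frequency = 67/8 = 8.375 Hz.
|f − 582| = 8.375, so f = 582 ± 8.375.

573.625 Hz or 590.375 Hz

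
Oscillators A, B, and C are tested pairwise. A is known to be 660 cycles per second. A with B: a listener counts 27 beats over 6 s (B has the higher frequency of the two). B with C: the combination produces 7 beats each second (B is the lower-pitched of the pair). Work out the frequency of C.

671.5 Hz

A–B: Beat frequency = 27/6 = 4.5 Hz.
B is above A, so f_B = 660 + 4.5 = 664.5 Hz.
C is above B, so f_C = 664.5 + 7 = 671.5 Hz.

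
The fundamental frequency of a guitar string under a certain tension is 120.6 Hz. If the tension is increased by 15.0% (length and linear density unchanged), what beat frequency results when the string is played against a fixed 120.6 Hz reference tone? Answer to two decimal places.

8.73 Hz

For a string, f ∝ √T, so the new frequency is 120.6·√1.150 = 129.3291 Hz.
f_beat = |129.3291 − 120.6| = 8.73 Hz.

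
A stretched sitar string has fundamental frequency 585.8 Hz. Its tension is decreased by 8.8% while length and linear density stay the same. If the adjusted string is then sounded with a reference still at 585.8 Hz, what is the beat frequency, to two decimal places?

26.37 Hz

For a string, f ∝ √T, so the new frequency is 585.8·√0.912 = 559.4313 Hz.
f_beat = |559.4313 − 585.8| = 26.37 Hz.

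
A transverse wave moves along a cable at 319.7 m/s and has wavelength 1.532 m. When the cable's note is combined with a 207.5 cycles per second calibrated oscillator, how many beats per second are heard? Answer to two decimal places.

Source frequency f = v/λ = 319.7/1.532 = 208.6815 Hz.
f_beat = |208.6815 − 207.5| = 1.18 Hz.

1.18 Hz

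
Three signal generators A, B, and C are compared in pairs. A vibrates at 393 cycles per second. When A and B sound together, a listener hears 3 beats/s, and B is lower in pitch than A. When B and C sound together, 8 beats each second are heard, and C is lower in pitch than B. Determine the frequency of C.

B is below A, so f_B = 393 − 3 = 390 Hz.
C is below B, so f_C = 390 − 8 = 382 Hz.

382 Hz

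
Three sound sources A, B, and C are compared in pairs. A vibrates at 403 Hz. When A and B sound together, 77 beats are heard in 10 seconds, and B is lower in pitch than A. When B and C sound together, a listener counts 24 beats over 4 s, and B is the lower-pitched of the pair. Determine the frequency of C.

A–B: Beat frequency = 77/10 = 7.7 Hz.
B is below A, so f_B = 403 − 7.7 = 395.3 Hz.
B–C: Beat frequency = 24/4 = 6 Hz.
C is above B, so f_C = 395.3 + 6 = 401.3 Hz.

401.3 Hz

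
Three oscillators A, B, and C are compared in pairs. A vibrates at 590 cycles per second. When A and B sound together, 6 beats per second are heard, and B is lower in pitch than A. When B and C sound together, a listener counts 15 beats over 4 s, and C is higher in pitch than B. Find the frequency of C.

587.75 Hz

B is below A, so f_B = 590 − 6 = 584 Hz.
B–C: Beat frequency = 15/4 = 3.75 Hz.
C is above B, so f_C = 584 + 3.75 = 587.75 Hz.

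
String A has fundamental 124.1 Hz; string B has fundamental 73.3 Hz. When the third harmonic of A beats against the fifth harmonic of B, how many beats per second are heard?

5.8 Hz

Third harmonic of the first: 3·124.1 = 372.3 Hz.
Fifth harmonic of the second: 5·73.3 = 366.5 Hz.
f_beat = |372.3 − 366.5| = 5.8 Hz.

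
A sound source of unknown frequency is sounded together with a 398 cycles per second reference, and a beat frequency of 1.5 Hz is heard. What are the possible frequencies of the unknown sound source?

396.5 Hz or 399.5 Hz

|f − 398| = 1.5, so f = 398 ± 1.5.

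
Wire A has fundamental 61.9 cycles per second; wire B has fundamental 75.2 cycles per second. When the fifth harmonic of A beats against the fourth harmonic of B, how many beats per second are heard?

Fifth harmonic of the first: 5·61.9 = 309.5 Hz.
Fourth harmonic of the second: 4·75.2 = 300.8 Hz.
f_beat = |309.5 − 300.8| = 8.7 Hz.

8.7 Hz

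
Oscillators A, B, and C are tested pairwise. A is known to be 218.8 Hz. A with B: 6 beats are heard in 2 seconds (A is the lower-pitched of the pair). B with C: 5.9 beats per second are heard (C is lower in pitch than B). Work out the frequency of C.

A–B: Beat frequency = 6/2 = 3 Hz.
B is above A, so f_B = 218.8 + 3 = 221.8 Hz.
C is below B, so f_C = 221.8 − 5.9 = 215.9 Hz.

215.9 Hz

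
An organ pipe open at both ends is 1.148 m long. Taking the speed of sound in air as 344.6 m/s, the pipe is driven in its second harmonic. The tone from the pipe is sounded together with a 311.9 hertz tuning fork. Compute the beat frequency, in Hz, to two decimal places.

Open pipe: f_n = n·v/(2L) = 2·344.6/(2·1.148) = 300.1742 Hz.
f_beat = |300.1742 − 311.9| = 11.73 Hz.

11.73 Hz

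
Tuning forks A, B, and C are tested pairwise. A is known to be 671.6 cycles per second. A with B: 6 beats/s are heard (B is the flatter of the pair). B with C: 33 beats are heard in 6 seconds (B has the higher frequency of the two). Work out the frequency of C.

660.1 Hz

B is below A, so f_B = 671.6 − 6 = 665.6 Hz.
B–C: Beat frequency = 33/6 = 5.5 Hz.
C is below B, so f_C = 665.6 − 5.5 = 660.1 Hz.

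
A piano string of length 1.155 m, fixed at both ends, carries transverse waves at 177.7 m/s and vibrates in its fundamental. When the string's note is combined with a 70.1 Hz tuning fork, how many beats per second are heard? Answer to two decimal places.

6.83 Hz

For a string fixed at both ends, f_n = n·v/(2L) = 1·177.7/(2·1.155) = 76.9264 Hz.
f_beat = |76.9264 − 70.1| = 6.83 Hz.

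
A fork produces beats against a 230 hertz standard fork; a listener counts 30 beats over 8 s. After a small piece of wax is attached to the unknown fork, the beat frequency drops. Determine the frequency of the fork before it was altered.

Beat frequency = 30/8 = 3.75 Hz.
|f − 230| = 3.75, so the fork was at either 226.25 Hz or 233.75 Hz.
Loading a fork with wax lowers its frequency; the adjustment lowers the fork's frequency.
The beat rate fell, so the adjustment moved the fork toward 230 Hz — it must have started above the reference.

233.75 Hz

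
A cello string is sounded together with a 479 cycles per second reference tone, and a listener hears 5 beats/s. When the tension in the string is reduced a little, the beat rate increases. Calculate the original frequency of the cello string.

|f − 479| = 5, so the cello string was at either 474 Hz or 484 Hz.
Lower tension means lower frequency; the adjustment lowers the cello string's frequency.
The beat rate rose, so the adjustment moved the cello string further from 479 Hz — it was already below the reference.

474 Hz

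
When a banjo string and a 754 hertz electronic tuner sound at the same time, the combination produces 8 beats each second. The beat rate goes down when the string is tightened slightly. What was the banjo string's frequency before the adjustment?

746 Hz

|f − 754| = 8, so the banjo string was at either 746 Hz or 762 Hz.
Increasing tension raises a string's frequency; the adjustment raises the banjo string's frequency.
The beat rate fell, so the adjustment moved the banjo string toward 754 Hz — it must have started below the reference.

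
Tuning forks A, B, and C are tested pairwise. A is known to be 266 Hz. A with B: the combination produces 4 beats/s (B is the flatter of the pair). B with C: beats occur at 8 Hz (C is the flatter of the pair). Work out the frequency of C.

B is below A, so f_B = 266 − 4 = 262 Hz.
C is below B, so f_C = 262 − 8 = 254 Hz.

254 Hz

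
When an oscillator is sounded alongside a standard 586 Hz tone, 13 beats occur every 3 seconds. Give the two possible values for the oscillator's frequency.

Beat frequency = 13/3 = 4.3333 Hz.
|f − 586| = 4.3333, so f = 586 ± 4.3333.

581.6667 Hz or 590.3333 Hz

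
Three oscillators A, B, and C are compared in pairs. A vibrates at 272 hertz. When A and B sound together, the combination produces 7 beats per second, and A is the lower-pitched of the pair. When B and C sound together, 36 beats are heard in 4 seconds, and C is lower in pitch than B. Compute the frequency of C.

270 Hz

B is above A, so f_B = 272 + 7 = 279 Hz.
B–C: Beat frequency = 36/4 = 9 Hz.
C is below B, so f_C = 279 − 9 = 270 Hz.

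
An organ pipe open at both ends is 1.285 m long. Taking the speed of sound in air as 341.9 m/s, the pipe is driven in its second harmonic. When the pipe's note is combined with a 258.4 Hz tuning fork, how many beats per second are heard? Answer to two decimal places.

7.67 Hz

Open pipe: f_n = n·v/(2L) = 2·341.9/(2·1.285) = 266.0700 Hz.
f_beat = |266.0700 − 258.4| = 7.67 Hz.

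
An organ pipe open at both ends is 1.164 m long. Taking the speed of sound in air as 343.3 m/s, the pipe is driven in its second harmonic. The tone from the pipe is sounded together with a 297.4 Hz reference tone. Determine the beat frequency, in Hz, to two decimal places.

Open pipe: f_n = n·v/(2L) = 2·343.3/(2·1.164) = 294.9313 Hz.
f_beat = |294.9313 − 297.4| = 2.47 Hz.

2.47 Hz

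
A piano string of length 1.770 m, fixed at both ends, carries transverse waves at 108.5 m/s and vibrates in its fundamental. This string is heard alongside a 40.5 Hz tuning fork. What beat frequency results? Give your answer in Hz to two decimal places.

9.85 Hz

For a string fixed at both ends, f_n = n·v/(2L) = 1·108.5/(2·1.770) = 30.6497 Hz.
f_beat = |30.6497 − 40.5| = 9.85 Hz.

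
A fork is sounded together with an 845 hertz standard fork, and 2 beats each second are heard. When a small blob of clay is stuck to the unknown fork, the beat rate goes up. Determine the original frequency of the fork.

843 Hz

|f − 845| = 2, so the fork was at either 843 Hz or 847 Hz.
Adding mass to a fork lowers its frequency; the adjustment lowers the fork's frequency.
The beat rate rose, so the adjustment moved the fork further from 845 Hz — it was already below the reference.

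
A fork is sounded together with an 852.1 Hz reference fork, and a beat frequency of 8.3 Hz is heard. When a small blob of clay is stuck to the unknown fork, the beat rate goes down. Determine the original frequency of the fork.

|f − 852.1| = 8.3, so the fork was at either 843.8 Hz or 860.4 Hz.
Adding mass to a fork lowers its frequency; the adjustment lowers the fork's frequency.
The beat rate fell, so the adjustment moved the fork toward 852.1 Hz — it must have started above the reference.

860.4 Hz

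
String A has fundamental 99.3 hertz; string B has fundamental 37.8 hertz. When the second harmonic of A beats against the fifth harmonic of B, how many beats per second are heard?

9.6 Hz

Second harmonic of the first: 2·99.3 = 198.6 Hz.
Fifth harmonic of the second: 5·37.8 = 189.0 Hz.
f_beat = |198.6 − 189.0| = 9.6 Hz.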